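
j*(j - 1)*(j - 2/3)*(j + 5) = j^4 + 10*j^3/3 - 23*j^2/3 + 10*j/3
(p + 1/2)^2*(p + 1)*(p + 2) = p^4 + 4*p^3 + 21*p^2/4 + 11*p/4 + 1/2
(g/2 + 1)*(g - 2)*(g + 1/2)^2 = g^4/2 + g^3/2 - 15*g^2/8 - 2*g - 1/2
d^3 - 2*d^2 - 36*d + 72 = (d - 6)*(d - 2)*(d + 6)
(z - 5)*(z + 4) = z^2 - z - 20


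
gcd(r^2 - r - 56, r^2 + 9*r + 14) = r + 7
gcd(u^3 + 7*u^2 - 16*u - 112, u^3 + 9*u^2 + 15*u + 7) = u + 7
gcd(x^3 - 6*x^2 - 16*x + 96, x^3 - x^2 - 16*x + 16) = x^2 - 16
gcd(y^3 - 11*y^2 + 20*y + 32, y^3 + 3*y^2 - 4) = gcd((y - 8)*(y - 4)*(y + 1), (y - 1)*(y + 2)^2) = 1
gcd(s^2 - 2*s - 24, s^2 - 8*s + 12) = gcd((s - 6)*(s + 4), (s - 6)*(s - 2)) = s - 6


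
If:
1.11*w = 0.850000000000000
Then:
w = 0.77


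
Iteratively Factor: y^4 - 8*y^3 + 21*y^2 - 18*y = (y)*(y^3 - 8*y^2 + 21*y - 18) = y*(y - 3)*(y^2 - 5*y + 6) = y*(y - 3)^2*(y - 2)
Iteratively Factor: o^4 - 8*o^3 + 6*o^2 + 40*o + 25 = (o - 5)*(o^3 - 3*o^2 - 9*o - 5) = (o - 5)*(o + 1)*(o^2 - 4*o - 5) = (o - 5)^2*(o + 1)*(o + 1)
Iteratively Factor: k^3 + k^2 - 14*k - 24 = (k - 4)*(k^2 + 5*k + 6) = (k - 4)*(k + 2)*(k + 3)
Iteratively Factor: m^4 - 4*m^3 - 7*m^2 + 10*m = (m - 5)*(m^3 + m^2 - 2*m) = m*(m - 5)*(m^2 + m - 2) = m*(m - 5)*(m + 2)*(m - 1)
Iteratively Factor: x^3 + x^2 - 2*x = (x)*(x^2 + x - 2) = x*(x - 1)*(x + 2)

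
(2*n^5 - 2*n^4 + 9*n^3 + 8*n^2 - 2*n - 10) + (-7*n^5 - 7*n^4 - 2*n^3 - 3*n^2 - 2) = -5*n^5 - 9*n^4 + 7*n^3 + 5*n^2 - 2*n - 12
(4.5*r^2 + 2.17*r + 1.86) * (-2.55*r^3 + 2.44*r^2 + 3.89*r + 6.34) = -11.475*r^5 + 5.4465*r^4 + 18.0568*r^3 + 41.5097*r^2 + 20.9932*r + 11.7924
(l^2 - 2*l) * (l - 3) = l^3 - 5*l^2 + 6*l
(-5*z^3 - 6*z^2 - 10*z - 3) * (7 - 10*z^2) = 50*z^5 + 60*z^4 + 65*z^3 - 12*z^2 - 70*z - 21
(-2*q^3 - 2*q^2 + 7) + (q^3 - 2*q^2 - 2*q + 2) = -q^3 - 4*q^2 - 2*q + 9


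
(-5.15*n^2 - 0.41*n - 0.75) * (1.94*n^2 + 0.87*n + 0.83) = -9.991*n^4 - 5.2759*n^3 - 6.0862*n^2 - 0.9928*n - 0.6225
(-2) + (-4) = -6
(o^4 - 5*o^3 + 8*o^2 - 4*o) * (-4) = -4*o^4 + 20*o^3 - 32*o^2 + 16*o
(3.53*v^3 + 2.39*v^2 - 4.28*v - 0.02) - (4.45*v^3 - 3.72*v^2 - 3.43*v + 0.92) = -0.92*v^3 + 6.11*v^2 - 0.85*v - 0.94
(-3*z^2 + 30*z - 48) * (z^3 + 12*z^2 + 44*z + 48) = -3*z^5 - 6*z^4 + 180*z^3 + 600*z^2 - 672*z - 2304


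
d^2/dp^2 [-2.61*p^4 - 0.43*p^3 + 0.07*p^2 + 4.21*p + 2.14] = -31.32*p^2 - 2.58*p + 0.14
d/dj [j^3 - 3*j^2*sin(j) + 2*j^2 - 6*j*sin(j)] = -3*j^2*cos(j) + 3*j^2 - 6*sqrt(2)*j*sin(j + pi/4) + 4*j - 6*sin(j)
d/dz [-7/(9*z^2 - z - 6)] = 7*(18*z - 1)/(-9*z^2 + z + 6)^2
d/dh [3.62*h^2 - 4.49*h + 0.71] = 7.24*h - 4.49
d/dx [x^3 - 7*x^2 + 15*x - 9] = 3*x^2 - 14*x + 15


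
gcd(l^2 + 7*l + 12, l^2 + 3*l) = l + 3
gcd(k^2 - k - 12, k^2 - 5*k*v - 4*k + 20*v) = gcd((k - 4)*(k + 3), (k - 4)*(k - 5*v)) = k - 4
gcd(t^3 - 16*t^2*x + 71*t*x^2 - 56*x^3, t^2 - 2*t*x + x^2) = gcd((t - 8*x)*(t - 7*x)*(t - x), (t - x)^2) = -t + x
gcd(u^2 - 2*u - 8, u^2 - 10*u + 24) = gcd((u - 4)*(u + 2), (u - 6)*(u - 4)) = u - 4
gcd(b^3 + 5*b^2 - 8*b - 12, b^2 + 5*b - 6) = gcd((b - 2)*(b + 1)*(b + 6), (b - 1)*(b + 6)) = b + 6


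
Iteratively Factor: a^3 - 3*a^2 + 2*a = (a - 2)*(a^2 - a) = a*(a - 2)*(a - 1)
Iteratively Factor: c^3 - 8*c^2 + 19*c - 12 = (c - 1)*(c^2 - 7*c + 12) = (c - 4)*(c - 1)*(c - 3)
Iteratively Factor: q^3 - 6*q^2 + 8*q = (q - 4)*(q^2 - 2*q) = q*(q - 4)*(q - 2)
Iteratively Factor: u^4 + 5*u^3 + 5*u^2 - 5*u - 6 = (u - 1)*(u^3 + 6*u^2 + 11*u + 6) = (u - 1)*(u + 1)*(u^2 + 5*u + 6) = (u - 1)*(u + 1)*(u + 3)*(u + 2)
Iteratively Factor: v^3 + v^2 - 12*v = (v + 4)*(v^2 - 3*v) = v*(v + 4)*(v - 3)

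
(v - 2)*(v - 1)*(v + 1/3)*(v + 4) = v^4 + 4*v^3/3 - 29*v^2/3 + 14*v/3 + 8/3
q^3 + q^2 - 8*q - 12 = (q - 3)*(q + 2)^2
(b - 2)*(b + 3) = b^2 + b - 6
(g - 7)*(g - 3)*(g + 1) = g^3 - 9*g^2 + 11*g + 21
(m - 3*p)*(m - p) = m^2 - 4*m*p + 3*p^2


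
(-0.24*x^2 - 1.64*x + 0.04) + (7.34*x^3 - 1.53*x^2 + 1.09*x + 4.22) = 7.34*x^3 - 1.77*x^2 - 0.55*x + 4.26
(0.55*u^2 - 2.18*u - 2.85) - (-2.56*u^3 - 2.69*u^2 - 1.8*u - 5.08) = 2.56*u^3 + 3.24*u^2 - 0.38*u + 2.23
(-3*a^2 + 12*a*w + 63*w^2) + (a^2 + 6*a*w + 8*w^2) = -2*a^2 + 18*a*w + 71*w^2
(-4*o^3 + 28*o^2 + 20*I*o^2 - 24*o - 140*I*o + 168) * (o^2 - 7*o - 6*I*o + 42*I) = -4*o^5 + 56*o^4 + 44*I*o^4 - 100*o^3 - 616*I*o^3 - 1344*o^2 + 2300*I*o^2 + 4704*o - 2016*I*o + 7056*I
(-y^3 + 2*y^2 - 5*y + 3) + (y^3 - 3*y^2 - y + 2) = -y^2 - 6*y + 5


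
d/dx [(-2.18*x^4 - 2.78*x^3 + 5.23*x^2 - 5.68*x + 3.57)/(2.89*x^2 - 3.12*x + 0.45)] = (-12.6004*x^5 + 12.3706*x^4 + 13.4232*x^3 - 3.65540000000001*x^2 - 15.9276*x + 8.5824)/(8.3521*x^4 - 18.0336*x^3 + 12.3354*x^2 - 2.808*x + 0.2025)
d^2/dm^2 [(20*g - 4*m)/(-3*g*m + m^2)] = 8*(m*(-8*g + 3*m)*(3*g - m) - (3*g - 2*m)^2*(5*g - m))/(m^3*(3*g - m)^3)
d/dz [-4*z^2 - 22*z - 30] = -8*z - 22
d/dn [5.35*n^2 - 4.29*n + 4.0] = 10.7*n - 4.29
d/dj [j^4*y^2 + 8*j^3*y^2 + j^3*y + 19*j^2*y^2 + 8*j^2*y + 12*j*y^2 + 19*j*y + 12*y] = y*(4*j^3*y + 24*j^2*y + 3*j^2 + 38*j*y + 16*j + 12*y + 19)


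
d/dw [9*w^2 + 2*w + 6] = 18*w + 2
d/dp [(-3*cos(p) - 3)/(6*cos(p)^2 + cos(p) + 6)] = 3*(6*sin(p)^2 - 12*cos(p) - 1)*sin(p)/(6*cos(p)^2 + cos(p) + 6)^2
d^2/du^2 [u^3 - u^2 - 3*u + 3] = 6*u - 2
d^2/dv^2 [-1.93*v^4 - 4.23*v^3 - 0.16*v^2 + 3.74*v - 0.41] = -23.16*v^2 - 25.38*v - 0.32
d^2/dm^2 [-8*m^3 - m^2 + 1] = -48*m - 2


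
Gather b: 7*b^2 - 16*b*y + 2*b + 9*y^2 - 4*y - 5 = 7*b^2 + b*(2 - 16*y) + 9*y^2 - 4*y - 5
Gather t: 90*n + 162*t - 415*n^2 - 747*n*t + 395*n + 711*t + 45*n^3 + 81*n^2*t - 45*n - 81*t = 45*n^3 - 415*n^2 + 440*n + t*(81*n^2 - 747*n + 792)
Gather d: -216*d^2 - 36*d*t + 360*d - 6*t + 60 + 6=-216*d^2 + d*(360 - 36*t) - 6*t + 66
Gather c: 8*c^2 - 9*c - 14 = 8*c^2 - 9*c - 14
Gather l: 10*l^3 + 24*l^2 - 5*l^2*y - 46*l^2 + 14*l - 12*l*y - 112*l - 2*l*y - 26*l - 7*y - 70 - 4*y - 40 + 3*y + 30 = 10*l^3 + l^2*(-5*y - 22) + l*(-14*y - 124) - 8*y - 80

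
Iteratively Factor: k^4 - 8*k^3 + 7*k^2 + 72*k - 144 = (k - 3)*(k^3 - 5*k^2 - 8*k + 48) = (k - 4)*(k - 3)*(k^2 - k - 12) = (k - 4)^2*(k - 3)*(k + 3)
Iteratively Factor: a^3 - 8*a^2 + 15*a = (a)*(a^2 - 8*a + 15) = a*(a - 3)*(a - 5)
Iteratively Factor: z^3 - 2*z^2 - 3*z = (z + 1)*(z^2 - 3*z) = (z - 3)*(z + 1)*(z)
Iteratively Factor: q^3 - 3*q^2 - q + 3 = (q + 1)*(q^2 - 4*q + 3) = (q - 3)*(q + 1)*(q - 1)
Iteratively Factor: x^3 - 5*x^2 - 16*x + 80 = (x + 4)*(x^2 - 9*x + 20) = (x - 4)*(x + 4)*(x - 5)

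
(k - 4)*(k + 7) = k^2 + 3*k - 28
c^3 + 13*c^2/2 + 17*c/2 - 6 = (c - 1/2)*(c + 3)*(c + 4)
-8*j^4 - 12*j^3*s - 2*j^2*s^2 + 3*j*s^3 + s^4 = (-2*j + s)*(j + s)*(2*j + s)^2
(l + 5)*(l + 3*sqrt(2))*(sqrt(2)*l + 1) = sqrt(2)*l^3 + 7*l^2 + 5*sqrt(2)*l^2 + 3*sqrt(2)*l + 35*l + 15*sqrt(2)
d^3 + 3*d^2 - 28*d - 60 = (d - 5)*(d + 2)*(d + 6)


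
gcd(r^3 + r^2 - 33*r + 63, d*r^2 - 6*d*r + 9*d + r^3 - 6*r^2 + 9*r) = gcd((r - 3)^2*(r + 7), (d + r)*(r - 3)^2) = r^2 - 6*r + 9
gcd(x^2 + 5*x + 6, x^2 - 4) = x + 2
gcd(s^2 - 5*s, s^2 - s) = s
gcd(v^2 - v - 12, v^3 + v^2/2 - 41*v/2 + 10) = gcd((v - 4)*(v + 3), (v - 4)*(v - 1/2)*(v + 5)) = v - 4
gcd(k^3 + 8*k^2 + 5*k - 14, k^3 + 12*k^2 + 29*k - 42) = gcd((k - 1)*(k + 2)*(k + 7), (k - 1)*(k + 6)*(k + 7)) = k^2 + 6*k - 7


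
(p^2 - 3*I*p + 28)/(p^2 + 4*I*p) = (p - 7*I)/p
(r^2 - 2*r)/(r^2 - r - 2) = r/(r + 1)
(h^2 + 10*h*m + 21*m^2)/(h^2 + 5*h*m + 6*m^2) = (h + 7*m)/(h + 2*m)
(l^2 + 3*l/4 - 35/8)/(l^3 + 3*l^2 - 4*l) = (8*l^2 + 6*l - 35)/(8*l*(l^2 + 3*l - 4))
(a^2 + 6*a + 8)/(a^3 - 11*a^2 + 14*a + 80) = (a + 4)/(a^2 - 13*a + 40)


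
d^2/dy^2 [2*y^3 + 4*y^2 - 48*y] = 12*y + 8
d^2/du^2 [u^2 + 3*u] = 2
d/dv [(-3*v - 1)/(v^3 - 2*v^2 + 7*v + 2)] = (6*v^3 - 3*v^2 - 4*v + 1)/(v^6 - 4*v^5 + 18*v^4 - 24*v^3 + 41*v^2 + 28*v + 4)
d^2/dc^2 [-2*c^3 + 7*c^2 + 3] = 14 - 12*c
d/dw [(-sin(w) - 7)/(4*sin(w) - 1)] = 29*cos(w)/(4*sin(w) - 1)^2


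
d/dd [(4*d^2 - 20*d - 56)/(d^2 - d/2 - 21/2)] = 8*(9*d^2 + 14*d + 91)/(4*d^4 - 4*d^3 - 83*d^2 + 42*d + 441)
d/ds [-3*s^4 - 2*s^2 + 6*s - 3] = -12*s^3 - 4*s + 6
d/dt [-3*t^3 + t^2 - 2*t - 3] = -9*t^2 + 2*t - 2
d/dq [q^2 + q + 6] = 2*q + 1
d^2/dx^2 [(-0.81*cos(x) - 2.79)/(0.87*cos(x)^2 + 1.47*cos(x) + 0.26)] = (2.33308400411393*(1 - cos(x)^2)^2 + 0.193006315395797*cos(x)^5 + 2.63775297707588*cos(x)^3 + 1.6831677277325*cos(x)^2 - 6.71206725089036*cos(x) - 5.53673214391963)/(0.591836734693878*cos(x)^2 + 1.0*cos(x) + 0.17687074829932)^3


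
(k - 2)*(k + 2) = k^2 - 4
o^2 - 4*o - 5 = (o - 5)*(o + 1)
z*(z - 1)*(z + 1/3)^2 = z^4 - z^3/3 - 5*z^2/9 - z/9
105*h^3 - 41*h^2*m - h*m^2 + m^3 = (-5*h + m)*(-3*h + m)*(7*h + m)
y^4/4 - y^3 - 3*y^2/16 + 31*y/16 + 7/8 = (y/4 + 1/4)*(y - 7/2)*(y - 2)*(y + 1/2)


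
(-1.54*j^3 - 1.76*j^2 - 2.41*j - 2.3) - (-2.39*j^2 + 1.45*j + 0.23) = -1.54*j^3 + 0.63*j^2 - 3.86*j - 2.53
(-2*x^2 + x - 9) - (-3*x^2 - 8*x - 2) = x^2 + 9*x - 7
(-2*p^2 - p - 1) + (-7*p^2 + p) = -9*p^2 - 1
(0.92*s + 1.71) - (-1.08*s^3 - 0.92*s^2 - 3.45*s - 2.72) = 1.08*s^3 + 0.92*s^2 + 4.37*s + 4.43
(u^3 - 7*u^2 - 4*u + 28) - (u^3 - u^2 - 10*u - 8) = -6*u^2 + 6*u + 36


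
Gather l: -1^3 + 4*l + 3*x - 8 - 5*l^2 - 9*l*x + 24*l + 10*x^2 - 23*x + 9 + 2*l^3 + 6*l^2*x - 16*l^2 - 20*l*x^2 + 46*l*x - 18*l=2*l^3 + l^2*(6*x - 21) + l*(-20*x^2 + 37*x + 10) + 10*x^2 - 20*x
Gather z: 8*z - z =7*z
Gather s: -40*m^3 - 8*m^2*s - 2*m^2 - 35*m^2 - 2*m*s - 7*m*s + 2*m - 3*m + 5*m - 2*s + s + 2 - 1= -40*m^3 - 37*m^2 + 4*m + s*(-8*m^2 - 9*m - 1) + 1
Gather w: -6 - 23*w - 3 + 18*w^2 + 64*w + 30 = 18*w^2 + 41*w + 21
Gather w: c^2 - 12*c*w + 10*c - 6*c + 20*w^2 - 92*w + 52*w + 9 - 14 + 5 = c^2 + 4*c + 20*w^2 + w*(-12*c - 40)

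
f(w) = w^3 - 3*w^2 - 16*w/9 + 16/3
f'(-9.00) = 295.22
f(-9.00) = -950.67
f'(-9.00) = 295.22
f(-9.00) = -950.67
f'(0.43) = -3.80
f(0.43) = 4.09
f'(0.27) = -3.18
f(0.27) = 4.65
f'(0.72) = -4.54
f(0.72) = 2.87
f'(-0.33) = 0.53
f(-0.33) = 5.56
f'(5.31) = 50.95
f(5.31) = 61.03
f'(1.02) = -4.78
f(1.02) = 1.46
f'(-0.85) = 5.49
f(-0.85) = 4.06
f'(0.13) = -2.51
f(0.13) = 5.05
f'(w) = 3*w^2 - 6*w - 16/9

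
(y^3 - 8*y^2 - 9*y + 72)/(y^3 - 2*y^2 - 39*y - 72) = (y - 3)/(y + 3)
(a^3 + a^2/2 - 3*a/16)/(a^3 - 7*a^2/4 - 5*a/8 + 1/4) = a*(4*a + 3)/(2*(2*a^2 - 3*a - 2))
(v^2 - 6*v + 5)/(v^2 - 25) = (v - 1)/(v + 5)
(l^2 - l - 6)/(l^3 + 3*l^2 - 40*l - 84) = (l - 3)/(l^2 + l - 42)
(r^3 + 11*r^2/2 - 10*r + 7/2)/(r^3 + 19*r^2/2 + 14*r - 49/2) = (2*r - 1)/(2*r + 7)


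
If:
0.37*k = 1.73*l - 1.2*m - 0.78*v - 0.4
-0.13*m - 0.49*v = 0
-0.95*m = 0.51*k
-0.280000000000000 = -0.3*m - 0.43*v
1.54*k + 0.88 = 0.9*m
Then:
No Solution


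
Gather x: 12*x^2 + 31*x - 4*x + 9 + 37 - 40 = 12*x^2 + 27*x + 6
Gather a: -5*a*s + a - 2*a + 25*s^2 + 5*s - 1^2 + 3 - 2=a*(-5*s - 1) + 25*s^2 + 5*s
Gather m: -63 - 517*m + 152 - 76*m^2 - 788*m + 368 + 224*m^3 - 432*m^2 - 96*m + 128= 224*m^3 - 508*m^2 - 1401*m + 585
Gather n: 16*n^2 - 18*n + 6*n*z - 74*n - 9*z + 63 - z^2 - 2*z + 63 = 16*n^2 + n*(6*z - 92) - z^2 - 11*z + 126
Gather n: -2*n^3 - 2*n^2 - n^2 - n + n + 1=-2*n^3 - 3*n^2 + 1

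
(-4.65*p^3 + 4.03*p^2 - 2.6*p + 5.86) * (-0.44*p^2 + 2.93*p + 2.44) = 2.046*p^5 - 15.3977*p^4 + 1.6059*p^3 - 0.363200000000001*p^2 + 10.8258*p + 14.2984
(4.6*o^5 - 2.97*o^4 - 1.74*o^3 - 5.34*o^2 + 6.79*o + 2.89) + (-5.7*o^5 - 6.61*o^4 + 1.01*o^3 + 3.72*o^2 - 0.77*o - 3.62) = -1.1*o^5 - 9.58*o^4 - 0.73*o^3 - 1.62*o^2 + 6.02*o - 0.73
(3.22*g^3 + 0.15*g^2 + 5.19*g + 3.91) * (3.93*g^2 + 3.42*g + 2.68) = 12.6546*g^5 + 11.6019*g^4 + 29.5393*g^3 + 33.5181*g^2 + 27.2814*g + 10.4788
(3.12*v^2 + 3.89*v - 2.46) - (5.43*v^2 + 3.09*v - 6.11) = -2.31*v^2 + 0.8*v + 3.65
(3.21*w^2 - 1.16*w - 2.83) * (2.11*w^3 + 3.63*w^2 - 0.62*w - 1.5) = 6.7731*w^5 + 9.2047*w^4 - 12.1723*w^3 - 14.3687*w^2 + 3.4946*w + 4.245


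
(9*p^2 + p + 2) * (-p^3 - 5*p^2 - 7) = -9*p^5 - 46*p^4 - 7*p^3 - 73*p^2 - 7*p - 14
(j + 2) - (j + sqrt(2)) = 2 - sqrt(2)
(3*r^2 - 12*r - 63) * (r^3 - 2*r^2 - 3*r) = 3*r^5 - 18*r^4 - 48*r^3 + 162*r^2 + 189*r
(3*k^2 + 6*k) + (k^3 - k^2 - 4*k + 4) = k^3 + 2*k^2 + 2*k + 4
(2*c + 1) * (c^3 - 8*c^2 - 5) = 2*c^4 - 15*c^3 - 8*c^2 - 10*c - 5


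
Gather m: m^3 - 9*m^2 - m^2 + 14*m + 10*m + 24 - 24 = m^3 - 10*m^2 + 24*m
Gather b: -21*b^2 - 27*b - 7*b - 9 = -21*b^2 - 34*b - 9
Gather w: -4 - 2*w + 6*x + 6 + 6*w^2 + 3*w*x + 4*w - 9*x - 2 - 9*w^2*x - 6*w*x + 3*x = w^2*(6 - 9*x) + w*(2 - 3*x)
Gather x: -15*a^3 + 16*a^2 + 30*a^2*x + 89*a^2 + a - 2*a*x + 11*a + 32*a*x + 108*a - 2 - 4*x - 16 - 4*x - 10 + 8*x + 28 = -15*a^3 + 105*a^2 + 120*a + x*(30*a^2 + 30*a)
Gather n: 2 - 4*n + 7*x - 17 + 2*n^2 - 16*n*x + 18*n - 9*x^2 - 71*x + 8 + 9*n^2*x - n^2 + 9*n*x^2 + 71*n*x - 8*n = n^2*(9*x + 1) + n*(9*x^2 + 55*x + 6) - 9*x^2 - 64*x - 7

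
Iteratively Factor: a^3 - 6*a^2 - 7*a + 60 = (a - 4)*(a^2 - 2*a - 15) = (a - 5)*(a - 4)*(a + 3)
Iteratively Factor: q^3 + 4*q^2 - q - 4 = (q - 1)*(q^2 + 5*q + 4) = (q - 1)*(q + 4)*(q + 1)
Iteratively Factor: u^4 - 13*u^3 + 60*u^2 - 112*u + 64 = (u - 1)*(u^3 - 12*u^2 + 48*u - 64) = (u - 4)*(u - 1)*(u^2 - 8*u + 16) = (u - 4)^2*(u - 1)*(u - 4)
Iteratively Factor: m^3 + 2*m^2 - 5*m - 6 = (m + 1)*(m^2 + m - 6) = (m - 2)*(m + 1)*(m + 3)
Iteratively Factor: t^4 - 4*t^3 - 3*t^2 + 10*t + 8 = (t - 2)*(t^3 - 2*t^2 - 7*t - 4) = (t - 4)*(t - 2)*(t^2 + 2*t + 1) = (t - 4)*(t - 2)*(t + 1)*(t + 1)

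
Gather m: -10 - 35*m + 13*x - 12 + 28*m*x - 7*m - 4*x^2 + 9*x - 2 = m*(28*x - 42) - 4*x^2 + 22*x - 24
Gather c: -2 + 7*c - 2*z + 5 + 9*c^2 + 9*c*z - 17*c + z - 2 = 9*c^2 + c*(9*z - 10) - z + 1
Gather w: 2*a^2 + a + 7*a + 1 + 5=2*a^2 + 8*a + 6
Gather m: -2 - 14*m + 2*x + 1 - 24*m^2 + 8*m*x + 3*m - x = -24*m^2 + m*(8*x - 11) + x - 1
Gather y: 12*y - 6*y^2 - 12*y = -6*y^2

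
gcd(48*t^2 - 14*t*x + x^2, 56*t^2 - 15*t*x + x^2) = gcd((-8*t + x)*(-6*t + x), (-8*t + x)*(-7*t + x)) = -8*t + x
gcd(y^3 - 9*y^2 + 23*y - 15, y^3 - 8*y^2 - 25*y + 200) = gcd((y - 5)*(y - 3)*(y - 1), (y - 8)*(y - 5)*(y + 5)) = y - 5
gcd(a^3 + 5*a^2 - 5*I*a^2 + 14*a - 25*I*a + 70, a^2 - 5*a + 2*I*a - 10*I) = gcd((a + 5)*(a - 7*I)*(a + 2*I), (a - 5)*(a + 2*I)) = a + 2*I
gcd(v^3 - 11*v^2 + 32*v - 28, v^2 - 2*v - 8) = 1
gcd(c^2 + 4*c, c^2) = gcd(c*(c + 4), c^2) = c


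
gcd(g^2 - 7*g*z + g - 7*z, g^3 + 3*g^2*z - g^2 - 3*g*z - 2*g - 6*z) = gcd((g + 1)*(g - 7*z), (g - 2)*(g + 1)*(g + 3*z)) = g + 1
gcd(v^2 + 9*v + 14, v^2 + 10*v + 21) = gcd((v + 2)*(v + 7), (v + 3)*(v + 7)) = v + 7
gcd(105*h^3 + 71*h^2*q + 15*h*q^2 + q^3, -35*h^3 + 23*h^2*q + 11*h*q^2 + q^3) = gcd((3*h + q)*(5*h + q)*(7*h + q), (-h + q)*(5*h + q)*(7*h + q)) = 35*h^2 + 12*h*q + q^2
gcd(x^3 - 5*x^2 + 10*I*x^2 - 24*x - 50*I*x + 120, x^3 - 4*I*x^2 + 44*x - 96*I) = x + 6*I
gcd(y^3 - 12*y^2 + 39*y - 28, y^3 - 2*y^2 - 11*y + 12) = y^2 - 5*y + 4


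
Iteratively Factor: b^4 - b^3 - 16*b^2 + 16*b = (b)*(b^3 - b^2 - 16*b + 16) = b*(b - 4)*(b^2 + 3*b - 4) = b*(b - 4)*(b - 1)*(b + 4)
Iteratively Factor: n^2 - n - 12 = (n + 3)*(n - 4)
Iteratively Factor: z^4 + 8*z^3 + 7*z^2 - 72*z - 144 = (z + 4)*(z^3 + 4*z^2 - 9*z - 36) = (z + 4)^2*(z^2 - 9) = (z + 3)*(z + 4)^2*(z - 3)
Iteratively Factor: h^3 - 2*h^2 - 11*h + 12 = (h + 3)*(h^2 - 5*h + 4) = (h - 4)*(h + 3)*(h - 1)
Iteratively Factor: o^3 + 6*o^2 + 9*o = (o)*(o^2 + 6*o + 9) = o*(o + 3)*(o + 3)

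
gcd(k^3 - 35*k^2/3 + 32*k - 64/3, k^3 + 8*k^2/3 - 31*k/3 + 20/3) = k - 1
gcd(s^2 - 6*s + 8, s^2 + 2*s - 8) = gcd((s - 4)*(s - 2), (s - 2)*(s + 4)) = s - 2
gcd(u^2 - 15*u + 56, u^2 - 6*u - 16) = u - 8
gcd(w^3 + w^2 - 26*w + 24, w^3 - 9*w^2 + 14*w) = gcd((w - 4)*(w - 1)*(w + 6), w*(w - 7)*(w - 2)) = 1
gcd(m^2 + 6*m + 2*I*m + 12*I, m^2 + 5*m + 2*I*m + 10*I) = m + 2*I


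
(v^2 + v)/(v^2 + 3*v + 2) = v/(v + 2)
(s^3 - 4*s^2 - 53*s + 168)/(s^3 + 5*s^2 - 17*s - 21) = (s - 8)/(s + 1)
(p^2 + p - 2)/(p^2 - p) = (p + 2)/p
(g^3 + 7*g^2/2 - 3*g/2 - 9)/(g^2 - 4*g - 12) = (2*g^2 + 3*g - 9)/(2*(g - 6))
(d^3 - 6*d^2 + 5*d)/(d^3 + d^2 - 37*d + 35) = d/(d + 7)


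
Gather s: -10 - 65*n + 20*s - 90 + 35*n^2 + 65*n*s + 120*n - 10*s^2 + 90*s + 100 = 35*n^2 + 55*n - 10*s^2 + s*(65*n + 110)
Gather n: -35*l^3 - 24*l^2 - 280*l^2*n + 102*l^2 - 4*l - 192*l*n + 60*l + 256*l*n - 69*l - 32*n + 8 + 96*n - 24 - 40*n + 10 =-35*l^3 + 78*l^2 - 13*l + n*(-280*l^2 + 64*l + 24) - 6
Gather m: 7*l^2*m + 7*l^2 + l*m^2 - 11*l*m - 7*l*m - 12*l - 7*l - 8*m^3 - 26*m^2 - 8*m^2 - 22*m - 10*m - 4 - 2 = 7*l^2 - 19*l - 8*m^3 + m^2*(l - 34) + m*(7*l^2 - 18*l - 32) - 6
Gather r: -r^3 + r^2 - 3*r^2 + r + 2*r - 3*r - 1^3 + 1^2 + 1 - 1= -r^3 - 2*r^2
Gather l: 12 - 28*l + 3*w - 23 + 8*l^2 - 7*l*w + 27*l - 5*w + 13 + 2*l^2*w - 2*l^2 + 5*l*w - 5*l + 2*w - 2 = l^2*(2*w + 6) + l*(-2*w - 6)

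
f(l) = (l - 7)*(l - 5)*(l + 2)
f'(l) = (l - 7)*(l - 5) + (l - 7)*(l + 2) + (l - 5)*(l + 2) = 3*l^2 - 20*l + 11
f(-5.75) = -513.98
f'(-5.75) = 225.19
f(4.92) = 1.15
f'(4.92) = -14.78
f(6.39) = -7.11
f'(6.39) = 5.70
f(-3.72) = -160.78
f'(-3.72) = 126.92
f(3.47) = 29.54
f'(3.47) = -22.28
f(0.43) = 72.96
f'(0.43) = 2.95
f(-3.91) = -185.67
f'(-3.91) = 135.06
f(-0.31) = 65.60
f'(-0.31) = 17.49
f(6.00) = -8.00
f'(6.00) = -1.00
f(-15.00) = -5720.00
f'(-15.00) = 986.00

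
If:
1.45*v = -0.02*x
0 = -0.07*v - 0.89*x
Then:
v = 0.00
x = 0.00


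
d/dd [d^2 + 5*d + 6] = 2*d + 5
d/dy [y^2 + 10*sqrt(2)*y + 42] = 2*y + 10*sqrt(2)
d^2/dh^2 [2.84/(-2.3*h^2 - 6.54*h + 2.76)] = (30.0472*h^2 + 85.43856*h - 2.84*(4.6*h + 6.54)*(9.2*h + 13.08) - 36.05664)/(2.3*h^2 + 6.54*h - 2.76)^3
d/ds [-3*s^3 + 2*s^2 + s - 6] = -9*s^2 + 4*s + 1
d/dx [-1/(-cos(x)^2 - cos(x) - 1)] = (2*cos(x) + 1)*sin(x)/(cos(x)^2 + cos(x) + 1)^2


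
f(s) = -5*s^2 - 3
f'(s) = -10*s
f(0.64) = -5.05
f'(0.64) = -6.40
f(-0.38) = -3.72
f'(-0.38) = 3.80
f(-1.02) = -8.20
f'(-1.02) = 10.20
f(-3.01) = -48.30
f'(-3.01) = 30.10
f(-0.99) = -7.90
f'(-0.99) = 9.90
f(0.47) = -4.10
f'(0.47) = -4.70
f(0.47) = -4.10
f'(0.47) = -4.70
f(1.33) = -11.84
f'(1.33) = -13.30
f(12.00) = -723.00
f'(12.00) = -120.00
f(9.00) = -408.00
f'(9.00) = -90.00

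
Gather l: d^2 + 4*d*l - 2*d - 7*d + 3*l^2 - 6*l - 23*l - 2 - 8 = d^2 - 9*d + 3*l^2 + l*(4*d - 29) - 10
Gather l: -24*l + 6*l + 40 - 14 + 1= 27 - 18*l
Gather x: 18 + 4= 22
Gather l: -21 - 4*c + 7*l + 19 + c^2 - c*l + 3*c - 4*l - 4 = c^2 - c + l*(3 - c) - 6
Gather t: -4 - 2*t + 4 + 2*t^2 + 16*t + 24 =2*t^2 + 14*t + 24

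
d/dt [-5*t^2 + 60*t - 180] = 60 - 10*t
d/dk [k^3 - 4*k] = 3*k^2 - 4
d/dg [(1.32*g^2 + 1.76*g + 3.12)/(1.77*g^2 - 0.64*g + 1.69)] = (-3.96*g^2 - 6.5832*g + 4.9712)/(3.1329*g^4 - 2.2656*g^3 + 6.3922*g^2 - 2.1632*g + 2.8561)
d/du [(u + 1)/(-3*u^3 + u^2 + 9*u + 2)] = (-3*u^3 + u^2 + 9*u - (u + 1)*(-9*u^2 + 2*u + 9) + 2)/(-3*u^3 + u^2 + 9*u + 2)^2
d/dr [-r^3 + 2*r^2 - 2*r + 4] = -3*r^2 + 4*r - 2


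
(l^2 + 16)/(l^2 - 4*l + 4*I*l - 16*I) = (l - 4*I)/(l - 4)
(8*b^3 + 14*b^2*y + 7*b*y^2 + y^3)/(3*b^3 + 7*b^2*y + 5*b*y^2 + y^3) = (8*b^2 + 6*b*y + y^2)/(3*b^2 + 4*b*y + y^2)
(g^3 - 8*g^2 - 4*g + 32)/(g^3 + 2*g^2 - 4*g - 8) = (g - 8)/(g + 2)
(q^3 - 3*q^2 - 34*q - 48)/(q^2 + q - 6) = (q^2 - 6*q - 16)/(q - 2)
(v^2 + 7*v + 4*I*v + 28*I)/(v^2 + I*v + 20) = (v^2 + v*(7 + 4*I) + 28*I)/(v^2 + I*v + 20)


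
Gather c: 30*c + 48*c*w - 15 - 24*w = c*(48*w + 30) - 24*w - 15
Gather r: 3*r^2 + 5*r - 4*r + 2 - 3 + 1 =3*r^2 + r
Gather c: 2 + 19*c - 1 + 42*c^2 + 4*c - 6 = 42*c^2 + 23*c - 5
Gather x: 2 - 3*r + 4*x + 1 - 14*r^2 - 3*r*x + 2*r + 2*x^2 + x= -14*r^2 - r + 2*x^2 + x*(5 - 3*r) + 3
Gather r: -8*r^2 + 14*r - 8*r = -8*r^2 + 6*r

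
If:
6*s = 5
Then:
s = 5/6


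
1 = 1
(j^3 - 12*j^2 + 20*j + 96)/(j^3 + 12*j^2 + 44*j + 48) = (j^2 - 14*j + 48)/(j^2 + 10*j + 24)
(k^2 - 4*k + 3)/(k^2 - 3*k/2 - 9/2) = 2*(k - 1)/(2*k + 3)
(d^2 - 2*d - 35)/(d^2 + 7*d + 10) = (d - 7)/(d + 2)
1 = 1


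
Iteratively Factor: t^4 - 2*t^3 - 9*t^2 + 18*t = (t - 3)*(t^3 + t^2 - 6*t) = (t - 3)*(t + 3)*(t^2 - 2*t) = t*(t - 3)*(t + 3)*(t - 2)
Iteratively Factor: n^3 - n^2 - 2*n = (n)*(n^2 - n - 2) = n*(n + 1)*(n - 2)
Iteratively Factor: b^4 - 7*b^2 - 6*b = (b)*(b^3 - 7*b - 6) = b*(b + 1)*(b^2 - b - 6) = b*(b + 1)*(b + 2)*(b - 3)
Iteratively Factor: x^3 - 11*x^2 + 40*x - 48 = (x - 4)*(x^2 - 7*x + 12) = (x - 4)*(x - 3)*(x - 4)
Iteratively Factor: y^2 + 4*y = (y)*(y + 4)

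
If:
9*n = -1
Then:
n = -1/9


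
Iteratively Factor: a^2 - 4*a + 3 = (a - 3)*(a - 1)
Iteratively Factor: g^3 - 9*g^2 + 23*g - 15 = (g - 1)*(g^2 - 8*g + 15) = (g - 3)*(g - 1)*(g - 5)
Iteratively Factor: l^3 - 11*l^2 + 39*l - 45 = (l - 3)*(l^2 - 8*l + 15) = (l - 3)^2*(l - 5)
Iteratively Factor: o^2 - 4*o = (o - 4)*(o)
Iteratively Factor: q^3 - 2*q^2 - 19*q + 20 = (q - 1)*(q^2 - q - 20) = (q - 5)*(q - 1)*(q + 4)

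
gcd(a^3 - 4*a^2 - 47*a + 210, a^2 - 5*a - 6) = a - 6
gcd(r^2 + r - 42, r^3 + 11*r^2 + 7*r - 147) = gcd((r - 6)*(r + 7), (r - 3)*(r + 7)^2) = r + 7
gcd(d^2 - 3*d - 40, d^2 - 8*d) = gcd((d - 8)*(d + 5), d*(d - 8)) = d - 8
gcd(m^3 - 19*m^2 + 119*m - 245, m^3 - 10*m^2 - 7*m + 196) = m^2 - 14*m + 49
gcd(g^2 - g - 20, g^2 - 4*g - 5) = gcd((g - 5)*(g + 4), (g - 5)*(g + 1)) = g - 5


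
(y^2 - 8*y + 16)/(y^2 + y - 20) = (y - 4)/(y + 5)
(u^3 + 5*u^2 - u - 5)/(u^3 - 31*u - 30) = (u - 1)/(u - 6)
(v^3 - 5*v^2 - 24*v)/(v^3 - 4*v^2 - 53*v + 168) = v*(v + 3)/(v^2 + 4*v - 21)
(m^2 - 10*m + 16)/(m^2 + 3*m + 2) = (m^2 - 10*m + 16)/(m^2 + 3*m + 2)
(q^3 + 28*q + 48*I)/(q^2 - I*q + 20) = (q^2 - 4*I*q + 12)/(q - 5*I)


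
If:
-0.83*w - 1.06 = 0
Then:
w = -1.28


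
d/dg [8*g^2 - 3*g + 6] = 16*g - 3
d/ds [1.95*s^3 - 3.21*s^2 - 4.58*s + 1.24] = 5.85*s^2 - 6.42*s - 4.58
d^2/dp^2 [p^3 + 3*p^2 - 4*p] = 6*p + 6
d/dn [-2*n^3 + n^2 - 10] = 2*n*(1 - 3*n)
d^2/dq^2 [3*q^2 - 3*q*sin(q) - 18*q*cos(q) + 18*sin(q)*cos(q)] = 3*q*sin(q) + 18*q*cos(q) + 36*sin(q) - 36*sin(2*q) - 6*cos(q) + 6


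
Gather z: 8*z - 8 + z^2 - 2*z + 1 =z^2 + 6*z - 7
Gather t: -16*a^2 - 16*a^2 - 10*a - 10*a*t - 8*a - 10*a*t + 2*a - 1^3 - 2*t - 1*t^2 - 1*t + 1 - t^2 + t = -32*a^2 - 16*a - 2*t^2 + t*(-20*a - 2)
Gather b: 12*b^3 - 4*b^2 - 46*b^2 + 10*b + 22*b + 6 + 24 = 12*b^3 - 50*b^2 + 32*b + 30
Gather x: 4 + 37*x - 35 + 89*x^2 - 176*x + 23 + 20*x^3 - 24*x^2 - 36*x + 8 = 20*x^3 + 65*x^2 - 175*x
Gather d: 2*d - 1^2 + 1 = 2*d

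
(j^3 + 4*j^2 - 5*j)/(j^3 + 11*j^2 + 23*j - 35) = j/(j + 7)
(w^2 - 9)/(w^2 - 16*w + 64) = (w^2 - 9)/(w^2 - 16*w + 64)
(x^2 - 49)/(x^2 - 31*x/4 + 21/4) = 4*(x + 7)/(4*x - 3)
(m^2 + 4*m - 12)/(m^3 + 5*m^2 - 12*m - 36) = (m - 2)/(m^2 - m - 6)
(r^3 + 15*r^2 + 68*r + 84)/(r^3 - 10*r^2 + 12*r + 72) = (r^2 + 13*r + 42)/(r^2 - 12*r + 36)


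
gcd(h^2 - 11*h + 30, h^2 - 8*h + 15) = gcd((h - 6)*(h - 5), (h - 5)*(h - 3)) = h - 5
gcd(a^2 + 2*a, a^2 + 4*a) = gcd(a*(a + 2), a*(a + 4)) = a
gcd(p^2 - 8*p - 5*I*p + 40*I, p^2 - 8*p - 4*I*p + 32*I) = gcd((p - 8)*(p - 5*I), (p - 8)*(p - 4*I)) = p - 8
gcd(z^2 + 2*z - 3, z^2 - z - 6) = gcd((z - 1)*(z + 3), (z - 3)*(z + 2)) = 1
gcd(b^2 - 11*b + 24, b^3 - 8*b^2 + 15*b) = b - 3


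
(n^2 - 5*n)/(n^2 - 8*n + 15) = n/(n - 3)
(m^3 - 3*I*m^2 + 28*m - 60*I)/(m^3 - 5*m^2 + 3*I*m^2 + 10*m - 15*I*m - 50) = (m - 6*I)/(m - 5)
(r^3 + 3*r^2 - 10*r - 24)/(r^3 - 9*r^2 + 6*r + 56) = (r^2 + r - 12)/(r^2 - 11*r + 28)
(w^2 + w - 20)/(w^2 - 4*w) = (w + 5)/w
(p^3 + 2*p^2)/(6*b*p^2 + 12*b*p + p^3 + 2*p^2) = p/(6*b + p)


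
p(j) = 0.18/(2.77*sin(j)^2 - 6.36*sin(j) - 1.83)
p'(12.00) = 0.25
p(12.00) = 0.08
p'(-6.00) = 0.07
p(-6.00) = -0.05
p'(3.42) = -84.45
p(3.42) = 1.42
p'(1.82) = -0.00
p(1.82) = -0.03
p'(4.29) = -0.02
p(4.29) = 0.03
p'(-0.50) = 0.41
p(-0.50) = 0.10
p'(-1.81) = -0.01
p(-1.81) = 0.03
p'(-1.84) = -0.01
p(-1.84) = 0.03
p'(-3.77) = -0.02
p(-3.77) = -0.04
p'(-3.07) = -0.65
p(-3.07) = -0.13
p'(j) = 0.18*(-5.54*sin(j)*cos(j) + 6.36*cos(j))/(2.77*sin(j)^2 - 6.36*sin(j) - 1.83)^2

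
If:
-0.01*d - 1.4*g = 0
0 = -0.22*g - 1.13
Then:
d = 719.09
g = -5.14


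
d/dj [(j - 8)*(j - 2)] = 2*j - 10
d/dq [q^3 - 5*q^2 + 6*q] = 3*q^2 - 10*q + 6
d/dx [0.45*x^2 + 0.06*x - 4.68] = 0.9*x + 0.06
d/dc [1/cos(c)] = sin(c)/cos(c)^2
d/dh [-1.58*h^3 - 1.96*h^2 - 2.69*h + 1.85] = -4.74*h^2 - 3.92*h - 2.69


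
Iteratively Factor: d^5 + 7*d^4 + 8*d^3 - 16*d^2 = (d + 4)*(d^4 + 3*d^3 - 4*d^2) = d*(d + 4)*(d^3 + 3*d^2 - 4*d) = d*(d + 4)^2*(d^2 - d) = d^2*(d + 4)^2*(d - 1)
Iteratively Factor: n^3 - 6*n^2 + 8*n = (n - 2)*(n^2 - 4*n) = n*(n - 2)*(n - 4)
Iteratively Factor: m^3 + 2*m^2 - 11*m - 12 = (m + 4)*(m^2 - 2*m - 3) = (m - 3)*(m + 4)*(m + 1)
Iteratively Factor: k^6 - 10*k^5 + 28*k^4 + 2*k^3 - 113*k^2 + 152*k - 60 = (k - 5)*(k^5 - 5*k^4 + 3*k^3 + 17*k^2 - 28*k + 12) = (k - 5)*(k + 2)*(k^4 - 7*k^3 + 17*k^2 - 17*k + 6) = (k - 5)*(k - 1)*(k + 2)*(k^3 - 6*k^2 + 11*k - 6) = (k - 5)*(k - 2)*(k - 1)*(k + 2)*(k^2 - 4*k + 3) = (k - 5)*(k - 3)*(k - 2)*(k - 1)*(k + 2)*(k - 1)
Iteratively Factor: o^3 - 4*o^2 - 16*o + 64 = (o - 4)*(o^2 - 16) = (o - 4)*(o + 4)*(o - 4)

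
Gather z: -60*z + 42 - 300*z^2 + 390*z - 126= -300*z^2 + 330*z - 84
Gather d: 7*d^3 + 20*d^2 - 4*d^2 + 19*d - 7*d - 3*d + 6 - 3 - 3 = 7*d^3 + 16*d^2 + 9*d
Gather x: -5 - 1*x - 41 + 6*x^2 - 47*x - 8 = 6*x^2 - 48*x - 54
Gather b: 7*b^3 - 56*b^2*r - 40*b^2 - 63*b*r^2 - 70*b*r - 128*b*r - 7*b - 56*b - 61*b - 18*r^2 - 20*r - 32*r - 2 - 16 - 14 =7*b^3 + b^2*(-56*r - 40) + b*(-63*r^2 - 198*r - 124) - 18*r^2 - 52*r - 32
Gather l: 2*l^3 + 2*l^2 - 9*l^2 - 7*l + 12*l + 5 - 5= 2*l^3 - 7*l^2 + 5*l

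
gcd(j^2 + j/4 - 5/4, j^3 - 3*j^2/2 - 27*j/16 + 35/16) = j^2 + j/4 - 5/4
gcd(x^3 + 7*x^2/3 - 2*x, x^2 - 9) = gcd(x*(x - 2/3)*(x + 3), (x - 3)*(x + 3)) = x + 3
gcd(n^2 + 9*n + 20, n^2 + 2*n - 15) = n + 5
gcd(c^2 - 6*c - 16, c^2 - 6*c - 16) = c^2 - 6*c - 16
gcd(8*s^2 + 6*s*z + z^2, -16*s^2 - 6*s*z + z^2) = 2*s + z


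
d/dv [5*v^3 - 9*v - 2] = 15*v^2 - 9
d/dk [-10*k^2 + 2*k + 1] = 2 - 20*k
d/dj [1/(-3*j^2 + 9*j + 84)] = (2*j - 3)/(3*(-j^2 + 3*j + 28)^2)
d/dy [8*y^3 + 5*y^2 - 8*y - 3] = 24*y^2 + 10*y - 8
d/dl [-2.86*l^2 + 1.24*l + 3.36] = 1.24 - 5.72*l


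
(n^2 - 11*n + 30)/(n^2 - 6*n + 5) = (n - 6)/(n - 1)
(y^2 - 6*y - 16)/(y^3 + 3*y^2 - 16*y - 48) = (y^2 - 6*y - 16)/(y^3 + 3*y^2 - 16*y - 48)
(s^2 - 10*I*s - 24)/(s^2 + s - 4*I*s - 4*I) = (s - 6*I)/(s + 1)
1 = 1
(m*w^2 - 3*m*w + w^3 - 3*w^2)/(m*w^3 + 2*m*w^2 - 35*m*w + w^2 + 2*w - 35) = w*(m*w - 3*m + w^2 - 3*w)/(m*w^3 + 2*m*w^2 - 35*m*w + w^2 + 2*w - 35)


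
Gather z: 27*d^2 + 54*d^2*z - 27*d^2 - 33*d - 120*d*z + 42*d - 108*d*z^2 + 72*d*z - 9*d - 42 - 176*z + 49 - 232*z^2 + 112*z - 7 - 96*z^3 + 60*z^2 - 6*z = -96*z^3 + z^2*(-108*d - 172) + z*(54*d^2 - 48*d - 70)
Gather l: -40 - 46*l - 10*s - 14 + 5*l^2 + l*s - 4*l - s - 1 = 5*l^2 + l*(s - 50) - 11*s - 55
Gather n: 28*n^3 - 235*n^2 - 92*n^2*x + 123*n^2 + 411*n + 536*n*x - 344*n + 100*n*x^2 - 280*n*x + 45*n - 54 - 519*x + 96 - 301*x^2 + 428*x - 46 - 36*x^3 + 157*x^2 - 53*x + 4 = 28*n^3 + n^2*(-92*x - 112) + n*(100*x^2 + 256*x + 112) - 36*x^3 - 144*x^2 - 144*x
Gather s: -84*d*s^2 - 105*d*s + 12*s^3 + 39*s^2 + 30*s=12*s^3 + s^2*(39 - 84*d) + s*(30 - 105*d)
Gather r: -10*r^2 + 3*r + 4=-10*r^2 + 3*r + 4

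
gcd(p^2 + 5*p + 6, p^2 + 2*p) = p + 2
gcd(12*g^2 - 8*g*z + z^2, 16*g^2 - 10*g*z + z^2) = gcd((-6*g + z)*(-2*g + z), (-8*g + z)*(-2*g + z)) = -2*g + z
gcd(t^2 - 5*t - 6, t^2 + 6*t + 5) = t + 1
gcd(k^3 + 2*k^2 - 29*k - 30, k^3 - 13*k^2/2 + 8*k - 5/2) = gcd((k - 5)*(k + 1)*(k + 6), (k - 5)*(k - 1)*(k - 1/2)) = k - 5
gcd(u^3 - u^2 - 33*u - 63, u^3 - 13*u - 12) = u + 3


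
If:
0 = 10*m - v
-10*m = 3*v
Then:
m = 0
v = 0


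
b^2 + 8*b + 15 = (b + 3)*(b + 5)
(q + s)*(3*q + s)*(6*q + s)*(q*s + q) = 18*q^4*s + 18*q^4 + 27*q^3*s^2 + 27*q^3*s + 10*q^2*s^3 + 10*q^2*s^2 + q*s^4 + q*s^3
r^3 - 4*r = r*(r - 2)*(r + 2)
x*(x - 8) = x^2 - 8*x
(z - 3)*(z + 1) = z^2 - 2*z - 3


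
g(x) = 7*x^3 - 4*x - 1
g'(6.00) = 752.00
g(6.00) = 1487.00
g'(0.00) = -4.00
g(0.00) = -1.00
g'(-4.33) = 389.73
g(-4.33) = -551.96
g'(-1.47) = 41.38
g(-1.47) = -17.36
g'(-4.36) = 395.20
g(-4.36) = -563.73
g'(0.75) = 7.81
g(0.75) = -1.05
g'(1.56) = 47.11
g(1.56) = 19.33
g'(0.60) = 3.56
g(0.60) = -1.89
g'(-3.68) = 280.39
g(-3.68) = -335.13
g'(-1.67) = 54.57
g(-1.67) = -26.92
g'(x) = 21*x^2 - 4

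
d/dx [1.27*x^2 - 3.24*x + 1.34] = 2.54*x - 3.24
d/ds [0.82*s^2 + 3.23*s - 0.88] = 1.64*s + 3.23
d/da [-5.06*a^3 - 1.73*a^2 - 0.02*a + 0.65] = -15.18*a^2 - 3.46*a - 0.02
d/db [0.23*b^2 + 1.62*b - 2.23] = 0.46*b + 1.62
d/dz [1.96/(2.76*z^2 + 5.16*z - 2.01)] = (-10.8192*z - 10.1136)/(2.76*z^2 + 5.16*z - 2.01)^2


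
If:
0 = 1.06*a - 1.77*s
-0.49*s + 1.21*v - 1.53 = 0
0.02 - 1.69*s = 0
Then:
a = 0.02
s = 0.01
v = 1.27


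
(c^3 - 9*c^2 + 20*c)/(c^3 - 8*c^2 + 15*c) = (c - 4)/(c - 3)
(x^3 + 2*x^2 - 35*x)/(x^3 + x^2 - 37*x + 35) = x/(x - 1)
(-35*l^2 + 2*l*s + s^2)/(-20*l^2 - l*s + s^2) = (7*l + s)/(4*l + s)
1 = 1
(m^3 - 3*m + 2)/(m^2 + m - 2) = m - 1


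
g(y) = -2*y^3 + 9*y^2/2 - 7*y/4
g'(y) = -6*y^2 + 9*y - 7/4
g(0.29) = -0.18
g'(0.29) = 0.36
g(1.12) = 0.87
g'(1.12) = 0.80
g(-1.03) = 8.76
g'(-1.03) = -17.39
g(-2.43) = 59.52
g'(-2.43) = -59.05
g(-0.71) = 4.23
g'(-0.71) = -11.16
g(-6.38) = 713.72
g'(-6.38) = -303.40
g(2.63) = -9.86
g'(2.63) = -19.58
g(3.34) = -30.16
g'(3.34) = -38.62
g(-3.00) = 99.75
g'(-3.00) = -82.75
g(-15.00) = 7788.75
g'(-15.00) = -1486.75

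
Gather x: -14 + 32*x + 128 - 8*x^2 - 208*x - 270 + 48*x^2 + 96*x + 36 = 40*x^2 - 80*x - 120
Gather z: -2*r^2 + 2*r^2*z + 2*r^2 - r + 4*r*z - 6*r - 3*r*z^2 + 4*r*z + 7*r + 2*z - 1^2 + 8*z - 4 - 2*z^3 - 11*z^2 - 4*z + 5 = -2*z^3 + z^2*(-3*r - 11) + z*(2*r^2 + 8*r + 6)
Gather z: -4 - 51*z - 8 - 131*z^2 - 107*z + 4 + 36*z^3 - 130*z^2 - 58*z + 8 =36*z^3 - 261*z^2 - 216*z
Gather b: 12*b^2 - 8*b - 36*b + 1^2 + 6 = 12*b^2 - 44*b + 7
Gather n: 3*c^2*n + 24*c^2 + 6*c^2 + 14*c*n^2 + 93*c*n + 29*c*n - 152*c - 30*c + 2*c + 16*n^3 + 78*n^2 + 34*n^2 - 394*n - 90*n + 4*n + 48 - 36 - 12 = 30*c^2 - 180*c + 16*n^3 + n^2*(14*c + 112) + n*(3*c^2 + 122*c - 480)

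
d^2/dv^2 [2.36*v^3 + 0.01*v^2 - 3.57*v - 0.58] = 14.16*v + 0.02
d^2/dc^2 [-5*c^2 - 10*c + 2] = -10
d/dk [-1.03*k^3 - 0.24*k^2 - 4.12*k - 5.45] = -3.09*k^2 - 0.48*k - 4.12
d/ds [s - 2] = 1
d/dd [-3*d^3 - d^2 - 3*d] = -9*d^2 - 2*d - 3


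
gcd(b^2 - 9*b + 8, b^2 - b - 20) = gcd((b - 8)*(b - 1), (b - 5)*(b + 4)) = 1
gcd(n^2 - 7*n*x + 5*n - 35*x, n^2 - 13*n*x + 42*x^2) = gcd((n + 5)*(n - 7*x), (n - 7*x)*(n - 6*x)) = -n + 7*x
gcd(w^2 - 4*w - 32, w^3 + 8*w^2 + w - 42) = 1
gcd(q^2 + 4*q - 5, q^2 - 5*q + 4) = q - 1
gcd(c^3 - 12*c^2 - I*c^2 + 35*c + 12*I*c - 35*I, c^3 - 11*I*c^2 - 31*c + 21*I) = c - I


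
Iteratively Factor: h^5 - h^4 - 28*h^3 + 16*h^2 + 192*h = (h)*(h^4 - h^3 - 28*h^2 + 16*h + 192) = h*(h - 4)*(h^3 + 3*h^2 - 16*h - 48) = h*(h - 4)^2*(h^2 + 7*h + 12) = h*(h - 4)^2*(h + 3)*(h + 4)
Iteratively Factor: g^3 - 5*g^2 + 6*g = (g)*(g^2 - 5*g + 6) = g*(g - 2)*(g - 3)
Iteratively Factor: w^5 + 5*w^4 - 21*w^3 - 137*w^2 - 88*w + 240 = (w + 4)*(w^4 + w^3 - 25*w^2 - 37*w + 60) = (w + 3)*(w + 4)*(w^3 - 2*w^2 - 19*w + 20) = (w - 1)*(w + 3)*(w + 4)*(w^2 - w - 20) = (w - 5)*(w - 1)*(w + 3)*(w + 4)*(w + 4)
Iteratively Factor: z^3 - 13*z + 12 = (z - 1)*(z^2 + z - 12) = (z - 1)*(z + 4)*(z - 3)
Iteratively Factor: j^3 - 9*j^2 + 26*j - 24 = (j - 4)*(j^2 - 5*j + 6) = (j - 4)*(j - 2)*(j - 3)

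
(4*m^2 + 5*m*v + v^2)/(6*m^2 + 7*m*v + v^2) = (4*m + v)/(6*m + v)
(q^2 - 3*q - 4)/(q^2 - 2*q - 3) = (q - 4)/(q - 3)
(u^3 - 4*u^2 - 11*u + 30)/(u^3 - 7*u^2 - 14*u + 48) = (u - 5)/(u - 8)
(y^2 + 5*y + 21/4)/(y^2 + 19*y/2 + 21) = (y + 3/2)/(y + 6)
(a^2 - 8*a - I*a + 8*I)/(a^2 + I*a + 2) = (a - 8)/(a + 2*I)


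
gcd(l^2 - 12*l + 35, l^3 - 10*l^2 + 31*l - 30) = l - 5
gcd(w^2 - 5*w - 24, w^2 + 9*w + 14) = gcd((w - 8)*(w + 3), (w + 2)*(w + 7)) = 1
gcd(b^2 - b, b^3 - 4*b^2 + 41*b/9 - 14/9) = b - 1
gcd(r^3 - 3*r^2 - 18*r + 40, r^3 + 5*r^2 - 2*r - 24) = r^2 + 2*r - 8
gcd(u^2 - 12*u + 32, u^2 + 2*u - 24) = u - 4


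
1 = 1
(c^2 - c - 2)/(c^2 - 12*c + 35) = (c^2 - c - 2)/(c^2 - 12*c + 35)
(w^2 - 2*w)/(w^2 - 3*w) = (w - 2)/(w - 3)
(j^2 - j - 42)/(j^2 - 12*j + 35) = (j + 6)/(j - 5)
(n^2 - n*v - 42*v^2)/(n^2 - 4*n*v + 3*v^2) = (n^2 - n*v - 42*v^2)/(n^2 - 4*n*v + 3*v^2)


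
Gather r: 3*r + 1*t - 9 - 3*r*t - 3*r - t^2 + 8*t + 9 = -3*r*t - t^2 + 9*t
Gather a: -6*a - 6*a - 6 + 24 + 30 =48 - 12*a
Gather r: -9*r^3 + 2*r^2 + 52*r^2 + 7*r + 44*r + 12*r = -9*r^3 + 54*r^2 + 63*r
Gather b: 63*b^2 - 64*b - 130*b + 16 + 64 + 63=63*b^2 - 194*b + 143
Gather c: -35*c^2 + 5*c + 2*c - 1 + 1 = -35*c^2 + 7*c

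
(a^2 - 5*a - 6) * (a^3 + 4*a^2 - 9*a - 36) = a^5 - a^4 - 35*a^3 - 15*a^2 + 234*a + 216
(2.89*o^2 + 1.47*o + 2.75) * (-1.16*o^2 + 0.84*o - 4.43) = -3.3524*o^4 + 0.7224*o^3 - 14.7579*o^2 - 4.2021*o - 12.1825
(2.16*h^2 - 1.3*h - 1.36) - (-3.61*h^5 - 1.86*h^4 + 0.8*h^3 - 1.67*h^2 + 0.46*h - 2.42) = 3.61*h^5 + 1.86*h^4 - 0.8*h^3 + 3.83*h^2 - 1.76*h + 1.06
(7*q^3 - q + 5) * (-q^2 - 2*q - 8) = -7*q^5 - 14*q^4 - 55*q^3 - 3*q^2 - 2*q - 40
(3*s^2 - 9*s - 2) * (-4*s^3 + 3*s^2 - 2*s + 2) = -12*s^5 + 45*s^4 - 25*s^3 + 18*s^2 - 14*s - 4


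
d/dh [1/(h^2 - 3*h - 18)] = (3 - 2*h)/(-h^2 + 3*h + 18)^2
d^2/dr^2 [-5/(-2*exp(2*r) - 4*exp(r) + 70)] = 5*(4*(exp(r) + 1)^2*exp(r) - (2*exp(r) + 1)*(exp(2*r) + 2*exp(r) - 35))*exp(r)/(exp(2*r) + 2*exp(r) - 35)^3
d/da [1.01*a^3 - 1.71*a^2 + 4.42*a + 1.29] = 3.03*a^2 - 3.42*a + 4.42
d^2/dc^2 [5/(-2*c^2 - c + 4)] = 10*(4*c^2 + 2*c - (4*c + 1)^2 - 8)/(2*c^2 + c - 4)^3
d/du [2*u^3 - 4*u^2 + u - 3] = 6*u^2 - 8*u + 1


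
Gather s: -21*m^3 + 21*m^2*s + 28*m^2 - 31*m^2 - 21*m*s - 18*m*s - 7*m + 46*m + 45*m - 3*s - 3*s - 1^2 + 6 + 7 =-21*m^3 - 3*m^2 + 84*m + s*(21*m^2 - 39*m - 6) + 12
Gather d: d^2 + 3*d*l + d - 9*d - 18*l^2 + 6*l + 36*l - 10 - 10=d^2 + d*(3*l - 8) - 18*l^2 + 42*l - 20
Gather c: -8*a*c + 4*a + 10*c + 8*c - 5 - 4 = 4*a + c*(18 - 8*a) - 9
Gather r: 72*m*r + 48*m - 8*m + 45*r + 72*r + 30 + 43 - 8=40*m + r*(72*m + 117) + 65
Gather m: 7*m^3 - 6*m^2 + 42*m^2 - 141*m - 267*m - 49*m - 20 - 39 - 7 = 7*m^3 + 36*m^2 - 457*m - 66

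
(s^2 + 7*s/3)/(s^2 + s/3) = (3*s + 7)/(3*s + 1)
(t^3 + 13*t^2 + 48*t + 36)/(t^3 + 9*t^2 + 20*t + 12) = (t + 6)/(t + 2)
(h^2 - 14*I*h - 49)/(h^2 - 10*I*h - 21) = (h - 7*I)/(h - 3*I)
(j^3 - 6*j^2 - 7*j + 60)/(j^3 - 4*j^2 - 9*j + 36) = (j - 5)/(j - 3)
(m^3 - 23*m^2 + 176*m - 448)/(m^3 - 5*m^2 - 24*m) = (m^2 - 15*m + 56)/(m*(m + 3))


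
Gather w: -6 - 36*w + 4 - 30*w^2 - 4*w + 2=-30*w^2 - 40*w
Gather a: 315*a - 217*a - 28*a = 70*a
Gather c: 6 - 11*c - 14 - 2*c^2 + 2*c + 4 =-2*c^2 - 9*c - 4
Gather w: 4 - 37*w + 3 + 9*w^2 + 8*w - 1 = 9*w^2 - 29*w + 6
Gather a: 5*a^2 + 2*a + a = 5*a^2 + 3*a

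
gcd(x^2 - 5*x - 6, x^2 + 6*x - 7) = 1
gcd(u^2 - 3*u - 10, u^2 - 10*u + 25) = u - 5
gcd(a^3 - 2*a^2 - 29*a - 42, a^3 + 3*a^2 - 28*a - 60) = a + 2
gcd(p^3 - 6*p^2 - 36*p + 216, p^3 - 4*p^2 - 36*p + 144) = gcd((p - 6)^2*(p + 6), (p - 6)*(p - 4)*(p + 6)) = p^2 - 36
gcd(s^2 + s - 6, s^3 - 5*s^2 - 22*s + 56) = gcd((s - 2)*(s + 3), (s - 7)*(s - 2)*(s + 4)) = s - 2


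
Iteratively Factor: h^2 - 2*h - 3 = (h + 1)*(h - 3)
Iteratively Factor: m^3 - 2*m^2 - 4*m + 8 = (m - 2)*(m^2 - 4) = (m - 2)^2*(m + 2)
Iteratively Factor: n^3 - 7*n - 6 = (n - 3)*(n^2 + 3*n + 2) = (n - 3)*(n + 2)*(n + 1)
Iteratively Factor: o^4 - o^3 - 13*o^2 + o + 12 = (o + 3)*(o^3 - 4*o^2 - o + 4) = (o - 1)*(o + 3)*(o^2 - 3*o - 4) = (o - 1)*(o + 1)*(o + 3)*(o - 4)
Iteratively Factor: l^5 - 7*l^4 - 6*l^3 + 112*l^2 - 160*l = (l - 4)*(l^4 - 3*l^3 - 18*l^2 + 40*l) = (l - 4)*(l - 2)*(l^3 - l^2 - 20*l) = (l - 5)*(l - 4)*(l - 2)*(l^2 + 4*l) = (l - 5)*(l - 4)*(l - 2)*(l + 4)*(l)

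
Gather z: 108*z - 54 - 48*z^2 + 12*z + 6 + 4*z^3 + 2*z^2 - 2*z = 4*z^3 - 46*z^2 + 118*z - 48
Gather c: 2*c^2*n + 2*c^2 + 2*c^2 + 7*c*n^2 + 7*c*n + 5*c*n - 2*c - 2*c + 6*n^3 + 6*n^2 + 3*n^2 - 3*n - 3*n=c^2*(2*n + 4) + c*(7*n^2 + 12*n - 4) + 6*n^3 + 9*n^2 - 6*n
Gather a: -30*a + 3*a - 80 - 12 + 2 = -27*a - 90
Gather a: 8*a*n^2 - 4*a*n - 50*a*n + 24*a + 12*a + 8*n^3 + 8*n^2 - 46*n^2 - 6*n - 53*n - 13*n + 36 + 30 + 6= a*(8*n^2 - 54*n + 36) + 8*n^3 - 38*n^2 - 72*n + 72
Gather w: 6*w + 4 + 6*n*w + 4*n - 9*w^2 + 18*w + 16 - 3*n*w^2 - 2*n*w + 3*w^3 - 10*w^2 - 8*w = 4*n + 3*w^3 + w^2*(-3*n - 19) + w*(4*n + 16) + 20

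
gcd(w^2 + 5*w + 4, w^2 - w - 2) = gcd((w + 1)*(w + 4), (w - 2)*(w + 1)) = w + 1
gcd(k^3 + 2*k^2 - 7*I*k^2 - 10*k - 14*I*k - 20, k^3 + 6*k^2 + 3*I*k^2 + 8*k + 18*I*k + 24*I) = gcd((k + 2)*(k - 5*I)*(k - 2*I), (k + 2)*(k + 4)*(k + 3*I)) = k + 2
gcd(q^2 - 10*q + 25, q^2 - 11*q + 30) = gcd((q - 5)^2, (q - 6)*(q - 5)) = q - 5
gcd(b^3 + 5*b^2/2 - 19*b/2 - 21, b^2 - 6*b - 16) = b + 2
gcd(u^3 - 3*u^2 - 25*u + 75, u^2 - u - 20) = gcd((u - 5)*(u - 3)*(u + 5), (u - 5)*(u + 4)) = u - 5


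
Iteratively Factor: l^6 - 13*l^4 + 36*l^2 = (l - 2)*(l^5 + 2*l^4 - 9*l^3 - 18*l^2) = l*(l - 2)*(l^4 + 2*l^3 - 9*l^2 - 18*l) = l*(l - 3)*(l - 2)*(l^3 + 5*l^2 + 6*l) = l*(l - 3)*(l - 2)*(l + 3)*(l^2 + 2*l) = l^2*(l - 3)*(l - 2)*(l + 3)*(l + 2)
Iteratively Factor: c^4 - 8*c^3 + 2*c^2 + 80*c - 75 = (c + 3)*(c^3 - 11*c^2 + 35*c - 25) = (c - 1)*(c + 3)*(c^2 - 10*c + 25) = (c - 5)*(c - 1)*(c + 3)*(c - 5)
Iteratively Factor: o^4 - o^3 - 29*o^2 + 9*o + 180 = (o + 3)*(o^3 - 4*o^2 - 17*o + 60) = (o - 3)*(o + 3)*(o^2 - o - 20) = (o - 3)*(o + 3)*(o + 4)*(o - 5)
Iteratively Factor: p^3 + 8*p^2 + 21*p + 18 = (p + 3)*(p^2 + 5*p + 6) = (p + 2)*(p + 3)*(p + 3)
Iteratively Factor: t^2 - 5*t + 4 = (t - 4)*(t - 1)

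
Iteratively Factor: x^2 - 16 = (x + 4)*(x - 4)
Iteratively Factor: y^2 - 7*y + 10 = (y - 5)*(y - 2)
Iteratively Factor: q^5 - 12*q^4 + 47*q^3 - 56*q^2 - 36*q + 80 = (q - 2)*(q^4 - 10*q^3 + 27*q^2 - 2*q - 40) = (q - 5)*(q - 2)*(q^3 - 5*q^2 + 2*q + 8) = (q - 5)*(q - 2)*(q + 1)*(q^2 - 6*q + 8) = (q - 5)*(q - 2)^2*(q + 1)*(q - 4)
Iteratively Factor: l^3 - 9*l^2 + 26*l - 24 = (l - 2)*(l^2 - 7*l + 12) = (l - 3)*(l - 2)*(l - 4)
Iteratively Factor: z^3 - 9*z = (z)*(z^2 - 9) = z*(z + 3)*(z - 3)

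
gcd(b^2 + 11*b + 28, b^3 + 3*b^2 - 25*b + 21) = b + 7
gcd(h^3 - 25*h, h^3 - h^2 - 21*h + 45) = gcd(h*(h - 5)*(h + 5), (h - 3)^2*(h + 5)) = h + 5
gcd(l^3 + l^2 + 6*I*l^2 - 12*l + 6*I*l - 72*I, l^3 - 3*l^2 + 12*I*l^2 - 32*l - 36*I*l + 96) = l - 3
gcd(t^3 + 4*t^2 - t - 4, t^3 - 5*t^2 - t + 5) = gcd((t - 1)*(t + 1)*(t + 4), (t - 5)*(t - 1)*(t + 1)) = t^2 - 1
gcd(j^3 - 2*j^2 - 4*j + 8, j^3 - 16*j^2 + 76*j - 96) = j - 2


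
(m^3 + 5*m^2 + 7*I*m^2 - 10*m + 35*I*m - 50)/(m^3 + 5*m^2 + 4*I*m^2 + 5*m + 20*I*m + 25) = (m + 2*I)/(m - I)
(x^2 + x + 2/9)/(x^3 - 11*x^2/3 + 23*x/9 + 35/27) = 3*(3*x + 2)/(9*x^2 - 36*x + 35)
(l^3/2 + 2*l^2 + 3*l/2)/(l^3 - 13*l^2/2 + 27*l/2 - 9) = l*(l^2 + 4*l + 3)/(2*l^3 - 13*l^2 + 27*l - 18)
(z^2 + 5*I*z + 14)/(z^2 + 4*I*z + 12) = (z + 7*I)/(z + 6*I)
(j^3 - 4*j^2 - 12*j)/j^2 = j - 4 - 12/j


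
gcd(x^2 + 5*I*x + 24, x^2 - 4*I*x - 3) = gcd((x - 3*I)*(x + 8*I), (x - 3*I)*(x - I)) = x - 3*I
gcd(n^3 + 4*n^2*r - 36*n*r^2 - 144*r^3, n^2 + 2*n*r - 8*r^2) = n + 4*r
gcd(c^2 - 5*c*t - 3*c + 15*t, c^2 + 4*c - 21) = c - 3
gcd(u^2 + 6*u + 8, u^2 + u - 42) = 1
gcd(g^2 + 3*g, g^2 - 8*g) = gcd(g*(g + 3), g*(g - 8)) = g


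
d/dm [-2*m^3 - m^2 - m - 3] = -6*m^2 - 2*m - 1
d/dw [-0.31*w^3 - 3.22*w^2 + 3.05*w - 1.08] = -0.93*w^2 - 6.44*w + 3.05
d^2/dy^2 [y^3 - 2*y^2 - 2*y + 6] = 6*y - 4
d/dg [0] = 0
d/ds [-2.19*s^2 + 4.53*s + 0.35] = 4.53 - 4.38*s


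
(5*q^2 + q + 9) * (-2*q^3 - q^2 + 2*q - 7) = -10*q^5 - 7*q^4 - 9*q^3 - 42*q^2 + 11*q - 63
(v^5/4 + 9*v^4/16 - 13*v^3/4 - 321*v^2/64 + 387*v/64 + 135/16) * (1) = v^5/4 + 9*v^4/16 - 13*v^3/4 - 321*v^2/64 + 387*v/64 + 135/16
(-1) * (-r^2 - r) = r^2 + r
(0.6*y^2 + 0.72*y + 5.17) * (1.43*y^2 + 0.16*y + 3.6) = 0.858*y^4 + 1.1256*y^3 + 9.6683*y^2 + 3.4192*y + 18.612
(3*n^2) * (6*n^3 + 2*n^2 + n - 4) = 18*n^5 + 6*n^4 + 3*n^3 - 12*n^2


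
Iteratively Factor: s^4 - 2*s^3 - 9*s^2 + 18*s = (s - 2)*(s^3 - 9*s) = s*(s - 2)*(s^2 - 9) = s*(s - 2)*(s + 3)*(s - 3)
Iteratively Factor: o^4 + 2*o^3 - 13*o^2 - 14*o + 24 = (o - 1)*(o^3 + 3*o^2 - 10*o - 24) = (o - 1)*(o + 4)*(o^2 - o - 6) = (o - 3)*(o - 1)*(o + 4)*(o + 2)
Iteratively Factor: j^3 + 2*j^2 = (j)*(j^2 + 2*j) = j*(j + 2)*(j)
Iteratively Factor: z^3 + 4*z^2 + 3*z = (z + 1)*(z^2 + 3*z) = z*(z + 1)*(z + 3)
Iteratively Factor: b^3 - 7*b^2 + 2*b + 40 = (b - 4)*(b^2 - 3*b - 10) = (b - 5)*(b - 4)*(b + 2)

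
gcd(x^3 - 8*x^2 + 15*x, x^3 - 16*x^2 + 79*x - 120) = x^2 - 8*x + 15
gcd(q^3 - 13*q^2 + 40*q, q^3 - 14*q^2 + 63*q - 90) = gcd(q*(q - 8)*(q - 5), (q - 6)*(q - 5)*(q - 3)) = q - 5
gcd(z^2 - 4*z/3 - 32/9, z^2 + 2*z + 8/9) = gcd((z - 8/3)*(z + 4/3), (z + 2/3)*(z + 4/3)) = z + 4/3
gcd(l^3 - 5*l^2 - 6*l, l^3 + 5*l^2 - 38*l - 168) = l - 6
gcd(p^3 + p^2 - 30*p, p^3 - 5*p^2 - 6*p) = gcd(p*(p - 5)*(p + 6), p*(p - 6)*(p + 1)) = p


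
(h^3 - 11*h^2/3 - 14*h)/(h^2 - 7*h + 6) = h*(3*h + 7)/(3*(h - 1))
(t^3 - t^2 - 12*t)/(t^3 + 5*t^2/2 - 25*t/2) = 2*(t^2 - t - 12)/(2*t^2 + 5*t - 25)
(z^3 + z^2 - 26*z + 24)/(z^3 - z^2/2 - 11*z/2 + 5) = 2*(z^2 + 2*z - 24)/(2*z^2 + z - 10)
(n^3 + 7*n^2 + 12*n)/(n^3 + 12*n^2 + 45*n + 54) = n*(n + 4)/(n^2 + 9*n + 18)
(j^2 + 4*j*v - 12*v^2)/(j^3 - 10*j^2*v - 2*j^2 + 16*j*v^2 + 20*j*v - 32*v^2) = (-j - 6*v)/(-j^2 + 8*j*v + 2*j - 16*v)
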